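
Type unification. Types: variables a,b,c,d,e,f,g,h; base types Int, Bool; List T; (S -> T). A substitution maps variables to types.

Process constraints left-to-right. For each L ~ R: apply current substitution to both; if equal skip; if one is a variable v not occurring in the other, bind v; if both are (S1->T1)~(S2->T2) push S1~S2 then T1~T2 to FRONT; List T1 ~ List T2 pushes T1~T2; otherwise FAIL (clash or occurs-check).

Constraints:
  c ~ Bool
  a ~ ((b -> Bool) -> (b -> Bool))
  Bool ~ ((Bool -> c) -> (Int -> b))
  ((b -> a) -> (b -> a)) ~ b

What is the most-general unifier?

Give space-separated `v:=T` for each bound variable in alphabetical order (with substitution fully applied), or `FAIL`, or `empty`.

Answer: FAIL

Derivation:
step 1: unify c ~ Bool  [subst: {-} | 3 pending]
  bind c := Bool
step 2: unify a ~ ((b -> Bool) -> (b -> Bool))  [subst: {c:=Bool} | 2 pending]
  bind a := ((b -> Bool) -> (b -> Bool))
step 3: unify Bool ~ ((Bool -> Bool) -> (Int -> b))  [subst: {c:=Bool, a:=((b -> Bool) -> (b -> Bool))} | 1 pending]
  clash: Bool vs ((Bool -> Bool) -> (Int -> b))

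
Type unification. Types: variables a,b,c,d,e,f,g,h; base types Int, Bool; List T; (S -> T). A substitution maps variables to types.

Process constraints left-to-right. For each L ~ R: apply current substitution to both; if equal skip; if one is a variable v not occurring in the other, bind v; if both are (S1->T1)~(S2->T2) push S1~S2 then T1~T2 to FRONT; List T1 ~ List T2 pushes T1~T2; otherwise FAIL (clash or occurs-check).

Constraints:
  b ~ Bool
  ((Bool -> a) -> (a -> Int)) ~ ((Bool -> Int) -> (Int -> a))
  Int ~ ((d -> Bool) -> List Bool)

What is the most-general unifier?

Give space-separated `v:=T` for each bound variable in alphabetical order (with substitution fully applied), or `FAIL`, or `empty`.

Answer: FAIL

Derivation:
step 1: unify b ~ Bool  [subst: {-} | 2 pending]
  bind b := Bool
step 2: unify ((Bool -> a) -> (a -> Int)) ~ ((Bool -> Int) -> (Int -> a))  [subst: {b:=Bool} | 1 pending]
  -> decompose arrow: push (Bool -> a)~(Bool -> Int), (a -> Int)~(Int -> a)
step 3: unify (Bool -> a) ~ (Bool -> Int)  [subst: {b:=Bool} | 2 pending]
  -> decompose arrow: push Bool~Bool, a~Int
step 4: unify Bool ~ Bool  [subst: {b:=Bool} | 3 pending]
  -> identical, skip
step 5: unify a ~ Int  [subst: {b:=Bool} | 2 pending]
  bind a := Int
step 6: unify (Int -> Int) ~ (Int -> Int)  [subst: {b:=Bool, a:=Int} | 1 pending]
  -> identical, skip
step 7: unify Int ~ ((d -> Bool) -> List Bool)  [subst: {b:=Bool, a:=Int} | 0 pending]
  clash: Int vs ((d -> Bool) -> List Bool)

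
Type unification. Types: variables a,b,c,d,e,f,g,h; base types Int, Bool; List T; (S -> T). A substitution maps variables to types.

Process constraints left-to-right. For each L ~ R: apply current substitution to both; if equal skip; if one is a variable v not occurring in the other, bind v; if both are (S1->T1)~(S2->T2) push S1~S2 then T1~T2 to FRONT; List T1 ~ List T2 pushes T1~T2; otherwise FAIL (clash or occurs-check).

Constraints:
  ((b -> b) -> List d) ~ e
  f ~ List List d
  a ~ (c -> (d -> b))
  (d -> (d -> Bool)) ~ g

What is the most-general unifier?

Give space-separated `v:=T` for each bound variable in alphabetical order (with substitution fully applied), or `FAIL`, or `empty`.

Answer: a:=(c -> (d -> b)) e:=((b -> b) -> List d) f:=List List d g:=(d -> (d -> Bool))

Derivation:
step 1: unify ((b -> b) -> List d) ~ e  [subst: {-} | 3 pending]
  bind e := ((b -> b) -> List d)
step 2: unify f ~ List List d  [subst: {e:=((b -> b) -> List d)} | 2 pending]
  bind f := List List d
step 3: unify a ~ (c -> (d -> b))  [subst: {e:=((b -> b) -> List d), f:=List List d} | 1 pending]
  bind a := (c -> (d -> b))
step 4: unify (d -> (d -> Bool)) ~ g  [subst: {e:=((b -> b) -> List d), f:=List List d, a:=(c -> (d -> b))} | 0 pending]
  bind g := (d -> (d -> Bool))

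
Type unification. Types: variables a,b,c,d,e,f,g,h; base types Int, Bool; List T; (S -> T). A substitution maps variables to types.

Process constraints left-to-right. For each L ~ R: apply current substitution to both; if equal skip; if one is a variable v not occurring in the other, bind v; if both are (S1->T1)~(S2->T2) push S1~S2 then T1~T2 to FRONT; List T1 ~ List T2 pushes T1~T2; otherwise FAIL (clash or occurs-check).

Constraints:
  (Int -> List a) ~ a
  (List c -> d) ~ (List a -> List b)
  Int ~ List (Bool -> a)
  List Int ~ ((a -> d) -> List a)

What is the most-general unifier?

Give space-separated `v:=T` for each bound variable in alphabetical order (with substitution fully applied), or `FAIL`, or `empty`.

step 1: unify (Int -> List a) ~ a  [subst: {-} | 3 pending]
  occurs-check fail

Answer: FAIL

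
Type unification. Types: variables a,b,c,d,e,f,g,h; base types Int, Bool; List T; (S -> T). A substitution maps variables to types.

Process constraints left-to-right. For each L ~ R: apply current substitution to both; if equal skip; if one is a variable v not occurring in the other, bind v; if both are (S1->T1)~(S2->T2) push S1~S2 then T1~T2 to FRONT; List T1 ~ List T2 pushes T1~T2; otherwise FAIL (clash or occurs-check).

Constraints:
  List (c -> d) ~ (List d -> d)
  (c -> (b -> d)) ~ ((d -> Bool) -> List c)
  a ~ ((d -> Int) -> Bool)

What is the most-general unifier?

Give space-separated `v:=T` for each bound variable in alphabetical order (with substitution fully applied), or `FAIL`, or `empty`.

Answer: FAIL

Derivation:
step 1: unify List (c -> d) ~ (List d -> d)  [subst: {-} | 2 pending]
  clash: List (c -> d) vs (List d -> d)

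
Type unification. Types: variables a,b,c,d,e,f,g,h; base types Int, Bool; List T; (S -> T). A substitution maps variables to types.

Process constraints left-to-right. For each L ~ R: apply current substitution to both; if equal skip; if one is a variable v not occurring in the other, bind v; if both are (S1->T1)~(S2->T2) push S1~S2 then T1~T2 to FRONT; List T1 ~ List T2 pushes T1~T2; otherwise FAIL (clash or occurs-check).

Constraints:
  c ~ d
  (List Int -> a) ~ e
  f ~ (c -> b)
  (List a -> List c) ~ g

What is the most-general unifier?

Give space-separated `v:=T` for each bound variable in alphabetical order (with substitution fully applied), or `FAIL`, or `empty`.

step 1: unify c ~ d  [subst: {-} | 3 pending]
  bind c := d
step 2: unify (List Int -> a) ~ e  [subst: {c:=d} | 2 pending]
  bind e := (List Int -> a)
step 3: unify f ~ (d -> b)  [subst: {c:=d, e:=(List Int -> a)} | 1 pending]
  bind f := (d -> b)
step 4: unify (List a -> List d) ~ g  [subst: {c:=d, e:=(List Int -> a), f:=(d -> b)} | 0 pending]
  bind g := (List a -> List d)

Answer: c:=d e:=(List Int -> a) f:=(d -> b) g:=(List a -> List d)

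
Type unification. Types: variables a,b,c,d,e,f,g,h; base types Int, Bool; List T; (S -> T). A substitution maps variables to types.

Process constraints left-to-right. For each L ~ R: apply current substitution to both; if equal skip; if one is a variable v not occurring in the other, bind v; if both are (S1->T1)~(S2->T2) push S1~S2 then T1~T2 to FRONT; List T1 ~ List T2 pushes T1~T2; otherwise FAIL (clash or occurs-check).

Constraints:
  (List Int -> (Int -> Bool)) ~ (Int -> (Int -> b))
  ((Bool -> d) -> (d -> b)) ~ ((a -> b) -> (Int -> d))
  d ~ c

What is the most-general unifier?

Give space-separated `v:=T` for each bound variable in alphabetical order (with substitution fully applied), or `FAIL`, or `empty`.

Answer: FAIL

Derivation:
step 1: unify (List Int -> (Int -> Bool)) ~ (Int -> (Int -> b))  [subst: {-} | 2 pending]
  -> decompose arrow: push List Int~Int, (Int -> Bool)~(Int -> b)
step 2: unify List Int ~ Int  [subst: {-} | 3 pending]
  clash: List Int vs Int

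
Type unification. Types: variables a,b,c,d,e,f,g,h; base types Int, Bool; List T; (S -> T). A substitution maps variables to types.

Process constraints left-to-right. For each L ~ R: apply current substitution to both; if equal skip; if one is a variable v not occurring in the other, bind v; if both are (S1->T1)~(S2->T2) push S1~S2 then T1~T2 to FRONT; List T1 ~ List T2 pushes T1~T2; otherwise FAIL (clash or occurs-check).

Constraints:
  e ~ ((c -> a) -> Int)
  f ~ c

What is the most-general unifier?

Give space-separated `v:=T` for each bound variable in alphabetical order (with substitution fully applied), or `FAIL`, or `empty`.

step 1: unify e ~ ((c -> a) -> Int)  [subst: {-} | 1 pending]
  bind e := ((c -> a) -> Int)
step 2: unify f ~ c  [subst: {e:=((c -> a) -> Int)} | 0 pending]
  bind f := c

Answer: e:=((c -> a) -> Int) f:=c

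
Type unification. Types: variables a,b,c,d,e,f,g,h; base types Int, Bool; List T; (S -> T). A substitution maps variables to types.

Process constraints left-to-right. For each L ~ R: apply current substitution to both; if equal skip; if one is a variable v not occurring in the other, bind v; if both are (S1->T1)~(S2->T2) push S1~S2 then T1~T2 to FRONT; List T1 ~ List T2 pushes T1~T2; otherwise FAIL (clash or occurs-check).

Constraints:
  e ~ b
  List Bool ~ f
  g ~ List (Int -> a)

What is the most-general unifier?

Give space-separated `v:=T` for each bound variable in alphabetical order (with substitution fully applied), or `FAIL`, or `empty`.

step 1: unify e ~ b  [subst: {-} | 2 pending]
  bind e := b
step 2: unify List Bool ~ f  [subst: {e:=b} | 1 pending]
  bind f := List Bool
step 3: unify g ~ List (Int -> a)  [subst: {e:=b, f:=List Bool} | 0 pending]
  bind g := List (Int -> a)

Answer: e:=b f:=List Bool g:=List (Int -> a)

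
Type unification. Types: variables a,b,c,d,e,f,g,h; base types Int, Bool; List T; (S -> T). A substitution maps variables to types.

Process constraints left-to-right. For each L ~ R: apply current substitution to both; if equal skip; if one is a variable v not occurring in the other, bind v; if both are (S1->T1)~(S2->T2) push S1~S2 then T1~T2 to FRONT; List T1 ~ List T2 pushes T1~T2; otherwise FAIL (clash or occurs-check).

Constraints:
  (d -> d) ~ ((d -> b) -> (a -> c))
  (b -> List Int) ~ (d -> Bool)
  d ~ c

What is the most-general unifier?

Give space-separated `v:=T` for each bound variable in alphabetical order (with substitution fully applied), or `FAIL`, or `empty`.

Answer: FAIL

Derivation:
step 1: unify (d -> d) ~ ((d -> b) -> (a -> c))  [subst: {-} | 2 pending]
  -> decompose arrow: push d~(d -> b), d~(a -> c)
step 2: unify d ~ (d -> b)  [subst: {-} | 3 pending]
  occurs-check fail: d in (d -> b)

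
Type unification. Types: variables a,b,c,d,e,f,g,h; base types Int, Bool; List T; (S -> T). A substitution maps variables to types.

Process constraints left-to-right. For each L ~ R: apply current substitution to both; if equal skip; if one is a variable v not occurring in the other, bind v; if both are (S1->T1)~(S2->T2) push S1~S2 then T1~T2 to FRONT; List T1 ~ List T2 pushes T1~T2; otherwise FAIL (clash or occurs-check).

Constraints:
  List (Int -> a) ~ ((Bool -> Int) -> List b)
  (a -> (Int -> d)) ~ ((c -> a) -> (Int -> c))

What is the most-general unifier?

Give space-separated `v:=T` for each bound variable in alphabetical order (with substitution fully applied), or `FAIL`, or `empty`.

Answer: FAIL

Derivation:
step 1: unify List (Int -> a) ~ ((Bool -> Int) -> List b)  [subst: {-} | 1 pending]
  clash: List (Int -> a) vs ((Bool -> Int) -> List b)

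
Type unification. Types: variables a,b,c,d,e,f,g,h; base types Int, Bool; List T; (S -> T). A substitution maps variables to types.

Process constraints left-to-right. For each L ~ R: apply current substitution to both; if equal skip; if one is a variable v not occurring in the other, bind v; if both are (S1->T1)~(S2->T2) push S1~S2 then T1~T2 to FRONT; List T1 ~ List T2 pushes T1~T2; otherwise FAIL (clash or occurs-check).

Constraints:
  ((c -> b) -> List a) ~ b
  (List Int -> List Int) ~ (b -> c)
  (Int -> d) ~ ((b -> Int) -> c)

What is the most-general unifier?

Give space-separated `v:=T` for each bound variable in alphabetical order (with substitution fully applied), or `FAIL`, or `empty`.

step 1: unify ((c -> b) -> List a) ~ b  [subst: {-} | 2 pending]
  occurs-check fail

Answer: FAIL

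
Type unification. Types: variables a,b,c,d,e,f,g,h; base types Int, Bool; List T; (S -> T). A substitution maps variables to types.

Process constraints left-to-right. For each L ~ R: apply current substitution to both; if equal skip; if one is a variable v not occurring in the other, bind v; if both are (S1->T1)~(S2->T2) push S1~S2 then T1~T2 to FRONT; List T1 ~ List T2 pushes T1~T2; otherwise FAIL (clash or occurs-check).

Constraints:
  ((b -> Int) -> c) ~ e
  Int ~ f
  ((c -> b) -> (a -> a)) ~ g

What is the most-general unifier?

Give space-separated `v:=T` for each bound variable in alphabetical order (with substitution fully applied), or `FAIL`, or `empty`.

Answer: e:=((b -> Int) -> c) f:=Int g:=((c -> b) -> (a -> a))

Derivation:
step 1: unify ((b -> Int) -> c) ~ e  [subst: {-} | 2 pending]
  bind e := ((b -> Int) -> c)
step 2: unify Int ~ f  [subst: {e:=((b -> Int) -> c)} | 1 pending]
  bind f := Int
step 3: unify ((c -> b) -> (a -> a)) ~ g  [subst: {e:=((b -> Int) -> c), f:=Int} | 0 pending]
  bind g := ((c -> b) -> (a -> a))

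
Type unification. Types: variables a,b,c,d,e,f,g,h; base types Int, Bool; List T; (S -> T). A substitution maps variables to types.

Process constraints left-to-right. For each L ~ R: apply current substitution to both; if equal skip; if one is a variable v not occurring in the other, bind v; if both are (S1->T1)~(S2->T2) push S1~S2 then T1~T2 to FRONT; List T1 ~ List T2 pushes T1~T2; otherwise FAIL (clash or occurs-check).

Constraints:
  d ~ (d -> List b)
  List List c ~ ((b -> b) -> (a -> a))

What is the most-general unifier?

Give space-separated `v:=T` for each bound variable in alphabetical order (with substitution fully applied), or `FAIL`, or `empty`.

Answer: FAIL

Derivation:
step 1: unify d ~ (d -> List b)  [subst: {-} | 1 pending]
  occurs-check fail: d in (d -> List b)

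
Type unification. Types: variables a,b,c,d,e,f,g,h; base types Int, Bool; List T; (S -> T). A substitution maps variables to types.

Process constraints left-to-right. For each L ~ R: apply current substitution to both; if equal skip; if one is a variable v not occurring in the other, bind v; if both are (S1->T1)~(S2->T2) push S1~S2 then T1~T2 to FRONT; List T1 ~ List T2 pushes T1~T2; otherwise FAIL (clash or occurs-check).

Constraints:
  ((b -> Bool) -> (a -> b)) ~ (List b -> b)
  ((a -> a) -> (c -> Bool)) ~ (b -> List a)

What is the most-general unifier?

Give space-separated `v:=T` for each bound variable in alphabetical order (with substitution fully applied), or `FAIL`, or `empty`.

Answer: FAIL

Derivation:
step 1: unify ((b -> Bool) -> (a -> b)) ~ (List b -> b)  [subst: {-} | 1 pending]
  -> decompose arrow: push (b -> Bool)~List b, (a -> b)~b
step 2: unify (b -> Bool) ~ List b  [subst: {-} | 2 pending]
  clash: (b -> Bool) vs List b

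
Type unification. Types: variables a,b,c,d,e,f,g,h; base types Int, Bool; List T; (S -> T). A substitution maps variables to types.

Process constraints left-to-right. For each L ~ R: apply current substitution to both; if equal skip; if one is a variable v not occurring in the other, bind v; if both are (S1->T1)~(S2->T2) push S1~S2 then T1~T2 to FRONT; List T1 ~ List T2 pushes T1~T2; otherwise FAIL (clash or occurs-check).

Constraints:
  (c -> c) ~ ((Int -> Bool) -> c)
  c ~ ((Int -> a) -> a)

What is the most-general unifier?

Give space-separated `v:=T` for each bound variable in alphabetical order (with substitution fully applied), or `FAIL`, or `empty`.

step 1: unify (c -> c) ~ ((Int -> Bool) -> c)  [subst: {-} | 1 pending]
  -> decompose arrow: push c~(Int -> Bool), c~c
step 2: unify c ~ (Int -> Bool)  [subst: {-} | 2 pending]
  bind c := (Int -> Bool)
step 3: unify (Int -> Bool) ~ (Int -> Bool)  [subst: {c:=(Int -> Bool)} | 1 pending]
  -> identical, skip
step 4: unify (Int -> Bool) ~ ((Int -> a) -> a)  [subst: {c:=(Int -> Bool)} | 0 pending]
  -> decompose arrow: push Int~(Int -> a), Bool~a
step 5: unify Int ~ (Int -> a)  [subst: {c:=(Int -> Bool)} | 1 pending]
  clash: Int vs (Int -> a)

Answer: FAIL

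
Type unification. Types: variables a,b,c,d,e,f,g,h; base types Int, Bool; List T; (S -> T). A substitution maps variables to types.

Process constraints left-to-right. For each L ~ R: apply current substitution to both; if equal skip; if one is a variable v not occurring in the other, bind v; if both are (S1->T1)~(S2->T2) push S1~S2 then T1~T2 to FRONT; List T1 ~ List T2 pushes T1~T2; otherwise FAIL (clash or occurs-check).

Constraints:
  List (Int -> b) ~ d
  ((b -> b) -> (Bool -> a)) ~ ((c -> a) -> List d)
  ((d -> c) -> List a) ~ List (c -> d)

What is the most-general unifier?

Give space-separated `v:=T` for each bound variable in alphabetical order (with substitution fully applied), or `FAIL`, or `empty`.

step 1: unify List (Int -> b) ~ d  [subst: {-} | 2 pending]
  bind d := List (Int -> b)
step 2: unify ((b -> b) -> (Bool -> a)) ~ ((c -> a) -> List List (Int -> b))  [subst: {d:=List (Int -> b)} | 1 pending]
  -> decompose arrow: push (b -> b)~(c -> a), (Bool -> a)~List List (Int -> b)
step 3: unify (b -> b) ~ (c -> a)  [subst: {d:=List (Int -> b)} | 2 pending]
  -> decompose arrow: push b~c, b~a
step 4: unify b ~ c  [subst: {d:=List (Int -> b)} | 3 pending]
  bind b := c
step 5: unify c ~ a  [subst: {d:=List (Int -> b), b:=c} | 2 pending]
  bind c := a
step 6: unify (Bool -> a) ~ List List (Int -> a)  [subst: {d:=List (Int -> b), b:=c, c:=a} | 1 pending]
  clash: (Bool -> a) vs List List (Int -> a)

Answer: FAIL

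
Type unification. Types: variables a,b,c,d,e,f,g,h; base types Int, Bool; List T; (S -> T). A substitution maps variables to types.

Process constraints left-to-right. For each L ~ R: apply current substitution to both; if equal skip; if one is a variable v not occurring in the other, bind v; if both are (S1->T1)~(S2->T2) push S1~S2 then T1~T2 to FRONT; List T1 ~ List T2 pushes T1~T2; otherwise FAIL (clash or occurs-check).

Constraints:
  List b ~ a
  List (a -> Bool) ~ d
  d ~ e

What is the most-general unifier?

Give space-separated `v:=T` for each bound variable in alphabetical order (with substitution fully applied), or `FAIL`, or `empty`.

step 1: unify List b ~ a  [subst: {-} | 2 pending]
  bind a := List b
step 2: unify List (List b -> Bool) ~ d  [subst: {a:=List b} | 1 pending]
  bind d := List (List b -> Bool)
step 3: unify List (List b -> Bool) ~ e  [subst: {a:=List b, d:=List (List b -> Bool)} | 0 pending]
  bind e := List (List b -> Bool)

Answer: a:=List b d:=List (List b -> Bool) e:=List (List b -> Bool)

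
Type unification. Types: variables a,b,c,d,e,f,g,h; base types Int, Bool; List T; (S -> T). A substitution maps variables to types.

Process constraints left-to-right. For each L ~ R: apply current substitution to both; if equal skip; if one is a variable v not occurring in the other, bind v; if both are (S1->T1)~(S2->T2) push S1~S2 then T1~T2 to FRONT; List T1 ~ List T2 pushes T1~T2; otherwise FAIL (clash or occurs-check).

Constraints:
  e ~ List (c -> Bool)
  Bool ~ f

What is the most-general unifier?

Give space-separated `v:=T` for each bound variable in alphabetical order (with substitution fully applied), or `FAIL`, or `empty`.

Answer: e:=List (c -> Bool) f:=Bool

Derivation:
step 1: unify e ~ List (c -> Bool)  [subst: {-} | 1 pending]
  bind e := List (c -> Bool)
step 2: unify Bool ~ f  [subst: {e:=List (c -> Bool)} | 0 pending]
  bind f := Bool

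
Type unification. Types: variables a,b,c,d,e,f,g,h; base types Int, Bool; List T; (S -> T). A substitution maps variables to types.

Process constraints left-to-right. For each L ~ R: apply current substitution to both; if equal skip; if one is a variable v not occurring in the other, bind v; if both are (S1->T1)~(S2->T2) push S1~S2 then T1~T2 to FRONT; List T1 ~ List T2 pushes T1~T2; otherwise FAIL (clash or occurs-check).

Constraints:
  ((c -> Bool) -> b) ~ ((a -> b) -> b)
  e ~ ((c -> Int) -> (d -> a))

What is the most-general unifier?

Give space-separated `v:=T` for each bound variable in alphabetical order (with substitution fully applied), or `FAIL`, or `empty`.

step 1: unify ((c -> Bool) -> b) ~ ((a -> b) -> b)  [subst: {-} | 1 pending]
  -> decompose arrow: push (c -> Bool)~(a -> b), b~b
step 2: unify (c -> Bool) ~ (a -> b)  [subst: {-} | 2 pending]
  -> decompose arrow: push c~a, Bool~b
step 3: unify c ~ a  [subst: {-} | 3 pending]
  bind c := a
step 4: unify Bool ~ b  [subst: {c:=a} | 2 pending]
  bind b := Bool
step 5: unify Bool ~ Bool  [subst: {c:=a, b:=Bool} | 1 pending]
  -> identical, skip
step 6: unify e ~ ((a -> Int) -> (d -> a))  [subst: {c:=a, b:=Bool} | 0 pending]
  bind e := ((a -> Int) -> (d -> a))

Answer: b:=Bool c:=a e:=((a -> Int) -> (d -> a))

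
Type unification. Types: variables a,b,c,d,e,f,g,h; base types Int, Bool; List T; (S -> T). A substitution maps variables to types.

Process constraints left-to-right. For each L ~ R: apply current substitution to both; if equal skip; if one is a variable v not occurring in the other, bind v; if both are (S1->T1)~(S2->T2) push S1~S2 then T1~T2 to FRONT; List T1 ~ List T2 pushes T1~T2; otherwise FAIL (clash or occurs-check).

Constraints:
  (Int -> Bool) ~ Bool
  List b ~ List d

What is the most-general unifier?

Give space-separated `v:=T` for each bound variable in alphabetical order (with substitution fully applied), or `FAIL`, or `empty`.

Answer: FAIL

Derivation:
step 1: unify (Int -> Bool) ~ Bool  [subst: {-} | 1 pending]
  clash: (Int -> Bool) vs Bool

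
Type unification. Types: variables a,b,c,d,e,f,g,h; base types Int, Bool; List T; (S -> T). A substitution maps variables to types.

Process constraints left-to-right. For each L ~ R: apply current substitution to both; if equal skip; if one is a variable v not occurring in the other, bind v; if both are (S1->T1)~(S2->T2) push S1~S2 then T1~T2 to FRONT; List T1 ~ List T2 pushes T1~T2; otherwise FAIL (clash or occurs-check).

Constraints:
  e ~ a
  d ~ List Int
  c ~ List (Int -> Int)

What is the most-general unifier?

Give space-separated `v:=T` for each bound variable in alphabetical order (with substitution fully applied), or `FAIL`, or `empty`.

Answer: c:=List (Int -> Int) d:=List Int e:=a

Derivation:
step 1: unify e ~ a  [subst: {-} | 2 pending]
  bind e := a
step 2: unify d ~ List Int  [subst: {e:=a} | 1 pending]
  bind d := List Int
step 3: unify c ~ List (Int -> Int)  [subst: {e:=a, d:=List Int} | 0 pending]
  bind c := List (Int -> Int)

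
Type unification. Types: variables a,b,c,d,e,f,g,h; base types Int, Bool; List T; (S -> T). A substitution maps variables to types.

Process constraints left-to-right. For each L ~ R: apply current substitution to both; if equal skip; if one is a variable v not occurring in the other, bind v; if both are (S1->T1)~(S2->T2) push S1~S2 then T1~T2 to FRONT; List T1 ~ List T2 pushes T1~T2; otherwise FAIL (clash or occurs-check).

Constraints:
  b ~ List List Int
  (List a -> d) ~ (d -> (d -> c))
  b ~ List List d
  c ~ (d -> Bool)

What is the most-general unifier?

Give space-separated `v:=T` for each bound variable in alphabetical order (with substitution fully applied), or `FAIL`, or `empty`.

Answer: FAIL

Derivation:
step 1: unify b ~ List List Int  [subst: {-} | 3 pending]
  bind b := List List Int
step 2: unify (List a -> d) ~ (d -> (d -> c))  [subst: {b:=List List Int} | 2 pending]
  -> decompose arrow: push List a~d, d~(d -> c)
step 3: unify List a ~ d  [subst: {b:=List List Int} | 3 pending]
  bind d := List a
step 4: unify List a ~ (List a -> c)  [subst: {b:=List List Int, d:=List a} | 2 pending]
  clash: List a vs (List a -> c)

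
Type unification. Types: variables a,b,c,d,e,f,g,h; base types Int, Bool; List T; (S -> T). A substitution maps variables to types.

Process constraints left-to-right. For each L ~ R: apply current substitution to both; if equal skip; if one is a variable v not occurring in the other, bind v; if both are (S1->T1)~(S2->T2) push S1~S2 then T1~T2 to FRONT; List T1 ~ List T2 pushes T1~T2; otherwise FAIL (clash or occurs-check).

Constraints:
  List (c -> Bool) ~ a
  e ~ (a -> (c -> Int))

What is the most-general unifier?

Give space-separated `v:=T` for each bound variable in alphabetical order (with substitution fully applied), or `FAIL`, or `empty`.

step 1: unify List (c -> Bool) ~ a  [subst: {-} | 1 pending]
  bind a := List (c -> Bool)
step 2: unify e ~ (List (c -> Bool) -> (c -> Int))  [subst: {a:=List (c -> Bool)} | 0 pending]
  bind e := (List (c -> Bool) -> (c -> Int))

Answer: a:=List (c -> Bool) e:=(List (c -> Bool) -> (c -> Int))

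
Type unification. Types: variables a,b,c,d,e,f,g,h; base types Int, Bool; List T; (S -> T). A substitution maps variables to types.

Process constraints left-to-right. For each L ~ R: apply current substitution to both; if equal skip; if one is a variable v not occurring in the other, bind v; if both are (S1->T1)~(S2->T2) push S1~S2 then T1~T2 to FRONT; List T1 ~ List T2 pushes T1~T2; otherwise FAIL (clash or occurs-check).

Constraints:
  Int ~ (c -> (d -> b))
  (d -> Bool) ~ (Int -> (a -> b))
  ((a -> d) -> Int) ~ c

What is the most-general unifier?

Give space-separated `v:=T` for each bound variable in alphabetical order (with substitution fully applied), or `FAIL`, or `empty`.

Answer: FAIL

Derivation:
step 1: unify Int ~ (c -> (d -> b))  [subst: {-} | 2 pending]
  clash: Int vs (c -> (d -> b))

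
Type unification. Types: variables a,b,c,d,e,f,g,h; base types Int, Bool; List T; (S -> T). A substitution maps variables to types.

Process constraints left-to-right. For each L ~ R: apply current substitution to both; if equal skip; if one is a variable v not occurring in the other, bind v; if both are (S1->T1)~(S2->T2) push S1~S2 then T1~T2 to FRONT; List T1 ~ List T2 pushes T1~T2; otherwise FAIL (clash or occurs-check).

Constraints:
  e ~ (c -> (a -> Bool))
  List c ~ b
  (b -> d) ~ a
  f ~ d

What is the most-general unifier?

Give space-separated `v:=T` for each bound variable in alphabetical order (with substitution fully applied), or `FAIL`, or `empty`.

step 1: unify e ~ (c -> (a -> Bool))  [subst: {-} | 3 pending]
  bind e := (c -> (a -> Bool))
step 2: unify List c ~ b  [subst: {e:=(c -> (a -> Bool))} | 2 pending]
  bind b := List c
step 3: unify (List c -> d) ~ a  [subst: {e:=(c -> (a -> Bool)), b:=List c} | 1 pending]
  bind a := (List c -> d)
step 4: unify f ~ d  [subst: {e:=(c -> (a -> Bool)), b:=List c, a:=(List c -> d)} | 0 pending]
  bind f := d

Answer: a:=(List c -> d) b:=List c e:=(c -> ((List c -> d) -> Bool)) f:=d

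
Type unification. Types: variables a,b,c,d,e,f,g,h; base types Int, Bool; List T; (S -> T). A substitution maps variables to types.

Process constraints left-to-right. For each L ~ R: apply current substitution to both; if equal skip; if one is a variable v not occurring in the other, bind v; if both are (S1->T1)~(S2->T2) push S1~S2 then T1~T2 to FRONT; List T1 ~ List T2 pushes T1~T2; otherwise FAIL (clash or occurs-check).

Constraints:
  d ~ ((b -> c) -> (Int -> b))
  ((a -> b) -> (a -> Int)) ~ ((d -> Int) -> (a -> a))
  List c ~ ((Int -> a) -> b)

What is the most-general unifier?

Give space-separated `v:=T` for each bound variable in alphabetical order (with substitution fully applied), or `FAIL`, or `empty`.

Answer: FAIL

Derivation:
step 1: unify d ~ ((b -> c) -> (Int -> b))  [subst: {-} | 2 pending]
  bind d := ((b -> c) -> (Int -> b))
step 2: unify ((a -> b) -> (a -> Int)) ~ ((((b -> c) -> (Int -> b)) -> Int) -> (a -> a))  [subst: {d:=((b -> c) -> (Int -> b))} | 1 pending]
  -> decompose arrow: push (a -> b)~(((b -> c) -> (Int -> b)) -> Int), (a -> Int)~(a -> a)
step 3: unify (a -> b) ~ (((b -> c) -> (Int -> b)) -> Int)  [subst: {d:=((b -> c) -> (Int -> b))} | 2 pending]
  -> decompose arrow: push a~((b -> c) -> (Int -> b)), b~Int
step 4: unify a ~ ((b -> c) -> (Int -> b))  [subst: {d:=((b -> c) -> (Int -> b))} | 3 pending]
  bind a := ((b -> c) -> (Int -> b))
step 5: unify b ~ Int  [subst: {d:=((b -> c) -> (Int -> b)), a:=((b -> c) -> (Int -> b))} | 2 pending]
  bind b := Int
step 6: unify (((Int -> c) -> (Int -> Int)) -> Int) ~ (((Int -> c) -> (Int -> Int)) -> ((Int -> c) -> (Int -> Int)))  [subst: {d:=((b -> c) -> (Int -> b)), a:=((b -> c) -> (Int -> b)), b:=Int} | 1 pending]
  -> decompose arrow: push ((Int -> c) -> (Int -> Int))~((Int -> c) -> (Int -> Int)), Int~((Int -> c) -> (Int -> Int))
step 7: unify ((Int -> c) -> (Int -> Int)) ~ ((Int -> c) -> (Int -> Int))  [subst: {d:=((b -> c) -> (Int -> b)), a:=((b -> c) -> (Int -> b)), b:=Int} | 2 pending]
  -> identical, skip
step 8: unify Int ~ ((Int -> c) -> (Int -> Int))  [subst: {d:=((b -> c) -> (Int -> b)), a:=((b -> c) -> (Int -> b)), b:=Int} | 1 pending]
  clash: Int vs ((Int -> c) -> (Int -> Int))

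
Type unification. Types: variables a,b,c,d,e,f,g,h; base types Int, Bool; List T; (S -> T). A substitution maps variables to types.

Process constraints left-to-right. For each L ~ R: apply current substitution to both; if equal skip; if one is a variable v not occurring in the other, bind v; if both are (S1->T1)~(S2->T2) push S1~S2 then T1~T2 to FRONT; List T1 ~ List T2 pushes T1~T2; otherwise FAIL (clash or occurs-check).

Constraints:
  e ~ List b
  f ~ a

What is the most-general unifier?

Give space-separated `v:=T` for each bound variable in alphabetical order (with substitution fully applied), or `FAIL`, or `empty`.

Answer: e:=List b f:=a

Derivation:
step 1: unify e ~ List b  [subst: {-} | 1 pending]
  bind e := List b
step 2: unify f ~ a  [subst: {e:=List b} | 0 pending]
  bind f := a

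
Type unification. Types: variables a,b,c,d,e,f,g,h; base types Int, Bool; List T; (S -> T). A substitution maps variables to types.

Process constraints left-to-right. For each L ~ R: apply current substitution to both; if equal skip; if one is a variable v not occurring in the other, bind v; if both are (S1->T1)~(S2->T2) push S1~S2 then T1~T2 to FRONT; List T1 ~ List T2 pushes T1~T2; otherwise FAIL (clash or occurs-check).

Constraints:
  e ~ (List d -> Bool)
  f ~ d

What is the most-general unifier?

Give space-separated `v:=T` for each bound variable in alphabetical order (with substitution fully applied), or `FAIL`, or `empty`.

Answer: e:=(List d -> Bool) f:=d

Derivation:
step 1: unify e ~ (List d -> Bool)  [subst: {-} | 1 pending]
  bind e := (List d -> Bool)
step 2: unify f ~ d  [subst: {e:=(List d -> Bool)} | 0 pending]
  bind f := d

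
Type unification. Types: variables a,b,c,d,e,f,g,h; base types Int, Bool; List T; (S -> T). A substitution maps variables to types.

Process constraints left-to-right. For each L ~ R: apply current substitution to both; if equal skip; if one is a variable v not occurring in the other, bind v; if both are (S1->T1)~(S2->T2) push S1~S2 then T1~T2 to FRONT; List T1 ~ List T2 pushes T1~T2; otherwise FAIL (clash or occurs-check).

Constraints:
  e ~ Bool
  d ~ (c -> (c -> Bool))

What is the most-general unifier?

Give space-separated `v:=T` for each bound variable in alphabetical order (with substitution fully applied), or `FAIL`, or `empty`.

Answer: d:=(c -> (c -> Bool)) e:=Bool

Derivation:
step 1: unify e ~ Bool  [subst: {-} | 1 pending]
  bind e := Bool
step 2: unify d ~ (c -> (c -> Bool))  [subst: {e:=Bool} | 0 pending]
  bind d := (c -> (c -> Bool))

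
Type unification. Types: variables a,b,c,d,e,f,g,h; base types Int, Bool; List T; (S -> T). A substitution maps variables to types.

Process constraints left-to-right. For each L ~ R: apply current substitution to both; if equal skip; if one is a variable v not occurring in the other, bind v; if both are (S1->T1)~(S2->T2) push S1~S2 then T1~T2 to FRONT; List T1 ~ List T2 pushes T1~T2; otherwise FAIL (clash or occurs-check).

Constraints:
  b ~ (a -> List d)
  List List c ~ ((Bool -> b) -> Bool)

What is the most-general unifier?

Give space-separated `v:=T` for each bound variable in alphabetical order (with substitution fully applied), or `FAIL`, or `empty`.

Answer: FAIL

Derivation:
step 1: unify b ~ (a -> List d)  [subst: {-} | 1 pending]
  bind b := (a -> List d)
step 2: unify List List c ~ ((Bool -> (a -> List d)) -> Bool)  [subst: {b:=(a -> List d)} | 0 pending]
  clash: List List c vs ((Bool -> (a -> List d)) -> Bool)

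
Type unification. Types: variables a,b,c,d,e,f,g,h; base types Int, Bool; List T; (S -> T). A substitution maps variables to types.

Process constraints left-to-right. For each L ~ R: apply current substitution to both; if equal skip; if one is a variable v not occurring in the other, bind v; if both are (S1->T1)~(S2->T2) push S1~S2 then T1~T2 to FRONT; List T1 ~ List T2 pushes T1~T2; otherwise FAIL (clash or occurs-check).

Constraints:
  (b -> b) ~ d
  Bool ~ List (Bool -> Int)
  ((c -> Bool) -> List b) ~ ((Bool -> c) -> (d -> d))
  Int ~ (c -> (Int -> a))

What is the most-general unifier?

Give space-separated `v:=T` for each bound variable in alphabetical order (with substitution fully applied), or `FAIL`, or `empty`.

Answer: FAIL

Derivation:
step 1: unify (b -> b) ~ d  [subst: {-} | 3 pending]
  bind d := (b -> b)
step 2: unify Bool ~ List (Bool -> Int)  [subst: {d:=(b -> b)} | 2 pending]
  clash: Bool vs List (Bool -> Int)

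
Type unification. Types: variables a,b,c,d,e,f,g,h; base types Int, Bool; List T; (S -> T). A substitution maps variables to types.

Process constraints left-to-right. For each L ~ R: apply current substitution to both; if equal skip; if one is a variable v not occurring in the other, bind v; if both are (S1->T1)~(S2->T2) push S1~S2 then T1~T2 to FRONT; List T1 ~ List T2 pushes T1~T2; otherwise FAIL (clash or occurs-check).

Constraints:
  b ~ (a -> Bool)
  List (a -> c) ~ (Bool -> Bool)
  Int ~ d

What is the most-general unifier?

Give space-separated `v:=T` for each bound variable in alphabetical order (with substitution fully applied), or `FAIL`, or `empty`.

Answer: FAIL

Derivation:
step 1: unify b ~ (a -> Bool)  [subst: {-} | 2 pending]
  bind b := (a -> Bool)
step 2: unify List (a -> c) ~ (Bool -> Bool)  [subst: {b:=(a -> Bool)} | 1 pending]
  clash: List (a -> c) vs (Bool -> Bool)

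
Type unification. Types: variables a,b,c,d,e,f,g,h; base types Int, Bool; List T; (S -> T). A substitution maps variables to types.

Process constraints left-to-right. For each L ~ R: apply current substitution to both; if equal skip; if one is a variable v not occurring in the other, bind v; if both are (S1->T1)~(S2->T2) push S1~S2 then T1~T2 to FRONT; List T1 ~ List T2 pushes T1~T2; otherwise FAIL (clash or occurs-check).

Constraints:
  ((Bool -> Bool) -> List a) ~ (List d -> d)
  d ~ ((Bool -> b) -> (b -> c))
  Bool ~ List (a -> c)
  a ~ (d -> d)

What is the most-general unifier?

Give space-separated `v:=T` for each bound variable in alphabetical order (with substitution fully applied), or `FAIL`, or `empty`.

step 1: unify ((Bool -> Bool) -> List a) ~ (List d -> d)  [subst: {-} | 3 pending]
  -> decompose arrow: push (Bool -> Bool)~List d, List a~d
step 2: unify (Bool -> Bool) ~ List d  [subst: {-} | 4 pending]
  clash: (Bool -> Bool) vs List d

Answer: FAIL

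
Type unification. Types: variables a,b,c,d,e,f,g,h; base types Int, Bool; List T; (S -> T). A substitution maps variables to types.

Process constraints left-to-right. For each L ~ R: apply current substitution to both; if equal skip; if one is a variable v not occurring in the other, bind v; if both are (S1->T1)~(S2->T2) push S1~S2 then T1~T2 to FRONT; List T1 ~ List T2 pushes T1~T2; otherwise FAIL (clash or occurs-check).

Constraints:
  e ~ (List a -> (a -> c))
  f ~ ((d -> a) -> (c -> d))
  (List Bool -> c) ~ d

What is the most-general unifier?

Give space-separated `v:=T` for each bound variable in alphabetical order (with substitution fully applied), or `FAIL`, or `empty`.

Answer: d:=(List Bool -> c) e:=(List a -> (a -> c)) f:=(((List Bool -> c) -> a) -> (c -> (List Bool -> c)))

Derivation:
step 1: unify e ~ (List a -> (a -> c))  [subst: {-} | 2 pending]
  bind e := (List a -> (a -> c))
step 2: unify f ~ ((d -> a) -> (c -> d))  [subst: {e:=(List a -> (a -> c))} | 1 pending]
  bind f := ((d -> a) -> (c -> d))
step 3: unify (List Bool -> c) ~ d  [subst: {e:=(List a -> (a -> c)), f:=((d -> a) -> (c -> d))} | 0 pending]
  bind d := (List Bool -> c)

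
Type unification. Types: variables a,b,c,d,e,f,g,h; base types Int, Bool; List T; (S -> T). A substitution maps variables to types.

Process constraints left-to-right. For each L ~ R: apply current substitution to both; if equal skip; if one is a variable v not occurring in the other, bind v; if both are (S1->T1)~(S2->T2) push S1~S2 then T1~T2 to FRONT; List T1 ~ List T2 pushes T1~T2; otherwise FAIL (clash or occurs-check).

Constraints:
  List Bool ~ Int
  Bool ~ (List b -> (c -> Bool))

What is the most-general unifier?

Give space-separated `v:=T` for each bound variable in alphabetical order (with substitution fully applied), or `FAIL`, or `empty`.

step 1: unify List Bool ~ Int  [subst: {-} | 1 pending]
  clash: List Bool vs Int

Answer: FAIL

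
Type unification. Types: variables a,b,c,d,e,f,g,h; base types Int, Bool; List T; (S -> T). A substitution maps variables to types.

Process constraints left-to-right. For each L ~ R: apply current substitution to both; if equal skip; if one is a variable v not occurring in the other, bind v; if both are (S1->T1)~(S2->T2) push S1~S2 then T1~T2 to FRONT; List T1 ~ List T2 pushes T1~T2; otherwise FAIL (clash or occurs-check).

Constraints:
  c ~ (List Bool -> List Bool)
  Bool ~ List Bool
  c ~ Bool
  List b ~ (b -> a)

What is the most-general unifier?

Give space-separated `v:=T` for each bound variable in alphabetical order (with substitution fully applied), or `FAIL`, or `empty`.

Answer: FAIL

Derivation:
step 1: unify c ~ (List Bool -> List Bool)  [subst: {-} | 3 pending]
  bind c := (List Bool -> List Bool)
step 2: unify Bool ~ List Bool  [subst: {c:=(List Bool -> List Bool)} | 2 pending]
  clash: Bool vs List Bool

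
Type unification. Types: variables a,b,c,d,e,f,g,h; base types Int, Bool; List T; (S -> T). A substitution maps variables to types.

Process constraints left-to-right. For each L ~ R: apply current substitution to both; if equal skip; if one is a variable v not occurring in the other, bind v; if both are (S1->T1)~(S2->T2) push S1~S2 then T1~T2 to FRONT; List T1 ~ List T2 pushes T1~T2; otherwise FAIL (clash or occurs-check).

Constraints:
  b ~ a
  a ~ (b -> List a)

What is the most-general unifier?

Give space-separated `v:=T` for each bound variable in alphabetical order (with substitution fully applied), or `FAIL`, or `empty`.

step 1: unify b ~ a  [subst: {-} | 1 pending]
  bind b := a
step 2: unify a ~ (a -> List a)  [subst: {b:=a} | 0 pending]
  occurs-check fail: a in (a -> List a)

Answer: FAIL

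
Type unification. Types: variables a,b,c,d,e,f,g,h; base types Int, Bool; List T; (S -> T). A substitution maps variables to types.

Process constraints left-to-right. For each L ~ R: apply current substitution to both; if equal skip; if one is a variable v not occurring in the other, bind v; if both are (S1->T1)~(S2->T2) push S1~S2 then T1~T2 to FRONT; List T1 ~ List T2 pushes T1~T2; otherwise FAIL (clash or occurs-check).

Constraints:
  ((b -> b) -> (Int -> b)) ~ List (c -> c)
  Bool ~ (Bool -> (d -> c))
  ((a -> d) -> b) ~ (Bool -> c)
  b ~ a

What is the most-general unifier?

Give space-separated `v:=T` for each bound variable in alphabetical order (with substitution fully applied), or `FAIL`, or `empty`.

step 1: unify ((b -> b) -> (Int -> b)) ~ List (c -> c)  [subst: {-} | 3 pending]
  clash: ((b -> b) -> (Int -> b)) vs List (c -> c)

Answer: FAIL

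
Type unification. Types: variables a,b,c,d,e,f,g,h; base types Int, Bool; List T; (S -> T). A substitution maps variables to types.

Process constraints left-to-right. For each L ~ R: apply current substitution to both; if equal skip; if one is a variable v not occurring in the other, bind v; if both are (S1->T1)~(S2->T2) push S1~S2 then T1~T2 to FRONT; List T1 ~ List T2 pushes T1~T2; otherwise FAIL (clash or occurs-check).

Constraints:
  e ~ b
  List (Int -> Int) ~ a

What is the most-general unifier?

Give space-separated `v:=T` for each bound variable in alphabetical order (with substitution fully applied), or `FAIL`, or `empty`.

Answer: a:=List (Int -> Int) e:=b

Derivation:
step 1: unify e ~ b  [subst: {-} | 1 pending]
  bind e := b
step 2: unify List (Int -> Int) ~ a  [subst: {e:=b} | 0 pending]
  bind a := List (Int -> Int)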